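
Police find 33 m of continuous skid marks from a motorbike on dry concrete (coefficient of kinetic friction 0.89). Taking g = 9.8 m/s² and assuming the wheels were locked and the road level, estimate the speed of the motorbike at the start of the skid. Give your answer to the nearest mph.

Initial speed ≈ 54 mph

Deceleration a = μg = 0.89 × 9.8 = 8.722 m/s².
v = √(2a·d) = √(2 × 8.722 × 33) = √575.652 = 23.9927 m/s.
= 23.9927 ÷ 0.44704 = 53.670 mph.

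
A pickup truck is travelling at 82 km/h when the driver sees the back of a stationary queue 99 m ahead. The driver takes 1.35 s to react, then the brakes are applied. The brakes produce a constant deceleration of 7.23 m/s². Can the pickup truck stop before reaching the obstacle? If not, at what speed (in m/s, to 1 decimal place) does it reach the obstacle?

82 km/h ÷ 3.6 = 22.7778 m/s.
Reaction distance = 22.7778 × 1.35 = 30.750 m.
Braking distance = v²/(2a) = 518.828 / 14.460 = 35.880 m.
Total stopping distance = 30.750 + 35.880 = 66.630 m, vs 99 m available — it stops with 99 − 66.630 = 32.370 m to spare.

Yes — it stops about 32.4 m short of the obstacle, so it never reaches it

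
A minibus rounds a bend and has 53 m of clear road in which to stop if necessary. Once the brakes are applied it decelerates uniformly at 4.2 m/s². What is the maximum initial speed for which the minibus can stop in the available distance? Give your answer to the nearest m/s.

v²/(2a) = d ⇒ v = √(2 × 4.200 × 53) = √445.20 = 21.0998 m/s.

Maximum speed ≈ 21 m/s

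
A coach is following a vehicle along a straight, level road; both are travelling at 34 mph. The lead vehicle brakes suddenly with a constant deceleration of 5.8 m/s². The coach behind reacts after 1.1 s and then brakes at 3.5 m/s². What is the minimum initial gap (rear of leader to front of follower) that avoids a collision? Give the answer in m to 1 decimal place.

Minimum gap ≈ 29.8 m

34 mph × 0.44704 = 15.1994 m/s.
Leader travels v²/(2a_L) = 231.022 / 11.600 = 19.916 m before stopping.
Follower covers v·t_r = 15.1994 × 1.1 = 16.719 m while reacting, then v²/(2a_F) = 231.022 / 7.000 = 33.003 m while braking, for a total of 16.719 + 33.003 = 49.722 m.
Since a_F ≤ a_L and the follower starts braking later, the follower is never slower than the leader, so the closest approach is when both have stopped.
Minimum gap = 49.722 − 19.916 = 29.806 m.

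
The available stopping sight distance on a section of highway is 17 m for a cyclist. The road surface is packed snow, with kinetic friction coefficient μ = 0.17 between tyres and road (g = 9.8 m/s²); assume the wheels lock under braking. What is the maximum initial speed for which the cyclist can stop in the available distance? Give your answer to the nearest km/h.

a = μg = 0.17 × 9.8 = 1.666 m/s².
v²/(2a) = d ⇒ v = √(2 × 1.666 × 17) = √56.64 = 7.5260 m/s.
7.5260 m/s × 3.6 = 27.094 km/h.

Maximum speed ≈ 27 km/h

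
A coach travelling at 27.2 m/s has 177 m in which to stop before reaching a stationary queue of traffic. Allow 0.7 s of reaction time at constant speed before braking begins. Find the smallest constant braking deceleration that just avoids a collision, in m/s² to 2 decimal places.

Distance covered during reaction = 27.2000 × 0.7 = 19.040 m.
Distance available for braking: 177 − 19.040 = 157.960 m.
v² = 2a·d ⇒ a = v²/(2d) = 27.2000² / (2 × 157.960) = 739.840 / 315.920 = 2.3419 m/s².

Required deceleration ≈ 2.34 m/s²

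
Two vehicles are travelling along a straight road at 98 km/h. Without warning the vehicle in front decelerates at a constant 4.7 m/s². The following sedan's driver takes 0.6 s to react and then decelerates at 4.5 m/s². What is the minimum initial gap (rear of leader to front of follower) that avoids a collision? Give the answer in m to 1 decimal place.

98 km/h ÷ 3.6 = 27.2222 m/s.
Leader travels v²/(2a_L) = 741.048 / 9.400 = 78.835 m before stopping.
Follower covers v·t_r = 27.2222 × 0.6 = 16.333 m while reacting, then v²/(2a_F) = 741.048 / 9.000 = 82.339 m while braking, for a total of 16.333 + 82.339 = 98.672 m.
Since a_F ≤ a_L and the follower starts braking later, the follower is never slower than the leader, so the closest approach is when both have stopped.
Minimum gap = 98.672 − 78.835 = 19.837 m.

Minimum gap ≈ 19.8 m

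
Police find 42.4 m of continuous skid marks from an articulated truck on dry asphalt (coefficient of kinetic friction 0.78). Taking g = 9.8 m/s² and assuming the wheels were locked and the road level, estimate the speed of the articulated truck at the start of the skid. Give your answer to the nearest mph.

Deceleration a = μg = 0.78 × 9.8 = 7.644 m/s².
v = √(2a·d) = √(2 × 7.644 × 42.4) = √648.211 = 25.4600 m/s.
= 25.4600 ÷ 0.44704 = 56.952 mph.

Initial speed ≈ 57 mph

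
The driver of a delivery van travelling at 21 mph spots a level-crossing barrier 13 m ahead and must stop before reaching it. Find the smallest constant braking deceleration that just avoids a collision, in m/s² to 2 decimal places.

Required deceleration ≈ 3.39 m/s²

21 mph × 0.44704 = 9.3878 m/s.
v² = 2a·d ⇒ a = v²/(2d) = 9.3878² / (2 × 13.000) = 88.131 / 26.000 = 3.3897 m/s².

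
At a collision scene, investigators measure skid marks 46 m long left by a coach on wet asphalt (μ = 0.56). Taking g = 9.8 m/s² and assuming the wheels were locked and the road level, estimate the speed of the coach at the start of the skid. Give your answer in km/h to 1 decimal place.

Initial speed ≈ 80.9 km/h

Deceleration a = μg = 0.56 × 9.8 = 5.488 m/s².
v = √(2a·d) = √(2 × 5.488 × 46) = √504.896 = 22.4699 m/s.
= 22.4699 × 3.6 = 80.892 km/h.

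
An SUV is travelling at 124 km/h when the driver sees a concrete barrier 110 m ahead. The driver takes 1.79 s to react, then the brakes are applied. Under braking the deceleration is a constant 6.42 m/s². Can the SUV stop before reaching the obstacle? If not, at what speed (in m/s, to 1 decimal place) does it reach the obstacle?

124 km/h ÷ 3.6 = 34.4444 m/s.
Reaction distance = 34.4444 × 1.79 = 61.655 m.
Braking distance needed to stop: v²/(2a) = 1186.417 / 12.840 = 92.400 m, so total needed = 61.655 + 92.400 = 154.055 m > 110 m — it cannot stop.
Distance remaining when braking begins: 110 − 61.655 = 48.345 m.
v² = v₀² − 2a·d = 1186.417 − 2 × 6.420 × 48.345 = 565.667 m²/s².
v = √565.667 = 23.784 m/s.

No — it strikes the obstacle at 23.8 m/s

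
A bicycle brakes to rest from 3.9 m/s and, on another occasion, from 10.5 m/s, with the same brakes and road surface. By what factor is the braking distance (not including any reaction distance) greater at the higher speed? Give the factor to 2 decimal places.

Braking distance d = v²/(2a), so with a fixed, d ∝ v².
Factor = (10.5/3.9)² = 2.6923² = 7.2485.

Factor ≈ 7.25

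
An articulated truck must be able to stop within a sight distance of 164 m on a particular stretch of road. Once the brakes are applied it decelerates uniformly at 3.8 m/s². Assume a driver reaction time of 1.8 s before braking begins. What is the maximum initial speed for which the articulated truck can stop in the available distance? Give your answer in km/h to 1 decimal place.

Maximum speed ≈ 104.8 km/h

Stopping distance: v·t_r + v²/(2a) = 164 with t_r = 1.8 s and a = 3.800 m/s².
So v² + 13.680 v − 1246.40 = 0.
Positive root: v = −a·t_r + √((a·t_r)² + 2a·d) = −6.840 + √(46.786 + 1246.40) = 29.1209 m/s.
29.1209 m/s × 3.6 = 104.835 km/h.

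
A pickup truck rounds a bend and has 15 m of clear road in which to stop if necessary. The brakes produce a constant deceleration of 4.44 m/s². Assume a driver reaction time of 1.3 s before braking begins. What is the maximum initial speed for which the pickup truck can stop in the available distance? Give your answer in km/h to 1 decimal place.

Maximum speed ≈ 25.7 km/h

Stopping distance: v·t_r + v²/(2a) = 15 with t_r = 1.3 s and a = 4.440 m/s².
So v² + 11.544 v − 133.20 = 0.
Positive root: v = −a·t_r + √((a·t_r)² + 2a·d) = −5.772 + √(33.316 + 133.20) = 7.1321 m/s.
7.1321 m/s × 3.6 = 25.676 km/h.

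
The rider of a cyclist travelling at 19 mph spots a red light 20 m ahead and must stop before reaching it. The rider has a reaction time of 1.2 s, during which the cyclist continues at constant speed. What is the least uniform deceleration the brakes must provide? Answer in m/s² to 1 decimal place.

19 mph × 0.44704 = 8.4938 m/s.
Distance covered during reaction = 8.4938 × 1.2 = 10.193 m.
Distance available for braking: 20 − 10.193 = 9.807 m.
v² = 2a·d ⇒ a = v²/(2d) = 8.4938² / (2 × 9.807) = 72.145 / 19.614 = 3.6782 m/s².

Required deceleration ≈ 3.7 m/s²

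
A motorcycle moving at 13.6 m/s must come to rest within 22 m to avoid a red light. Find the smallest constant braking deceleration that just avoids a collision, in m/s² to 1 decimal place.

v² = 2a·d ⇒ a = v²/(2d) = 13.6000² / (2 × 22.000) = 184.960 / 44.000 = 4.2036 m/s².

Required deceleration ≈ 4.2 m/s²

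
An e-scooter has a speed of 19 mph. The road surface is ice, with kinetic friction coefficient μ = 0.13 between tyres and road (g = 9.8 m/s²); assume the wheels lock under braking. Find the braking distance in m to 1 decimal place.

Braking distance ≈ 28.3 m

19 mph × 0.44704 = 8.4938 m/s.
a = μg = 0.13 × 9.8 = 1.274 m/s².
Braking distance = v²/(2a) = 8.4938² / (2 × 1.274) = 72.145 / 2.548 = 28.314 m.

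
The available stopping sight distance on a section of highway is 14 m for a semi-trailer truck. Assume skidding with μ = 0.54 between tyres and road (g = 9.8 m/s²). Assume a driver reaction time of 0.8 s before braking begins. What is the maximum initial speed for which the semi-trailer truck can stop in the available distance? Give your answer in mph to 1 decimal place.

a = μg = 0.54 × 9.8 = 5.292 m/s².
Stopping distance: v·t_r + v²/(2a) = 14 with t_r = 0.8 s and a = 5.292 m/s².
So v² + 8.467 v − 148.18 = 0.
Positive root: v = −a·t_r + √((a·t_r)² + 2a·d) = −4.234 + √(17.927 + 148.18) = 8.6543 m/s.
8.6543 m/s ÷ 0.44704 = 19.359 mph.

Maximum speed ≈ 19.4 mph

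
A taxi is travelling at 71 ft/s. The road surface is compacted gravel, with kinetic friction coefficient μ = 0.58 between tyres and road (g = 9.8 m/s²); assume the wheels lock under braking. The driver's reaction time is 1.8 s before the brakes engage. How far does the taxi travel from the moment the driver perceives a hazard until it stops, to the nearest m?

Total stopping distance ≈ 80 m

71 ft/s × 0.3048 = 21.6408 m/s.
a = μg = 0.58 × 9.8 = 5.684 m/s².
Reaction distance = v·t_r = 21.6408 × 1.8 = 38.953 m.
Braking distance = v²/(2a) = 21.6408² / (2 × 5.684) = 468.324 / 11.368 = 41.197 m.
Total = 38.953 + 41.197 = 80.150 m.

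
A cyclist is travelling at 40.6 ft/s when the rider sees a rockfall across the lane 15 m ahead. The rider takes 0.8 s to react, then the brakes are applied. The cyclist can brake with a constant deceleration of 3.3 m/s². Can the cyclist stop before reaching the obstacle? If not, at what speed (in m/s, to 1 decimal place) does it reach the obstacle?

40.6 ft/s × 0.3048 = 12.3749 m/s.
Reaction distance = 12.3749 × 0.8 = 9.900 m.
Braking distance needed to stop: v²/(2a) = 153.138 / 6.600 = 23.203 m, so total needed = 9.900 + 23.203 = 33.103 m > 15 m — it cannot stop.
Distance remaining when braking begins: 15 − 9.900 = 5.100 m.
v² = v₀² − 2a·d = 153.138 − 2 × 3.300 × 5.100 = 119.478 m²/s².
v = √119.478 = 10.931 m/s.

No — it strikes the obstacle at 10.9 m/s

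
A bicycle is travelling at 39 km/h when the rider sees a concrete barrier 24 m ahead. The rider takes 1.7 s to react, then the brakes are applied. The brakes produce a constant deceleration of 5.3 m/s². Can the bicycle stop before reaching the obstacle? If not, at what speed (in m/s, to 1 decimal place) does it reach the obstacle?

No — it strikes the obstacle at 7.6 m/s

39 km/h ÷ 3.6 = 10.8333 m/s.
Reaction distance = 10.8333 × 1.7 = 18.417 m.
Braking distance needed to stop: v²/(2a) = 117.360 / 10.600 = 11.072 m, so total needed = 18.417 + 11.072 = 29.489 m > 24 m — it cannot stop.
Distance remaining when braking begins: 24 − 18.417 = 5.583 m.
v² = v₀² − 2a·d = 117.360 − 2 × 5.300 × 5.583 = 58.180 m²/s².
v = √58.180 = 7.628 m/s.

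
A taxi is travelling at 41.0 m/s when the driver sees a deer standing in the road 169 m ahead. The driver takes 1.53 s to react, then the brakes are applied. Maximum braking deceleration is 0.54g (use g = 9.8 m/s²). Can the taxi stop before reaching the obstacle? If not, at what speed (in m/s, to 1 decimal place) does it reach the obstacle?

a = 0.54 × 9.8 = 5.292 m/s².
Reaction distance = 41.0000 × 1.53 = 62.730 m.
Braking distance needed to stop: v²/(2a) = 1681.000 / 10.584 = 158.825 m, so total needed = 62.730 + 158.825 = 221.555 m > 169 m — it cannot stop.
Distance remaining when braking begins: 169 − 62.730 = 106.270 m.
v² = v₀² − 2a·d = 1681.000 − 2 × 5.292 × 106.270 = 556.238 m²/s².
v = √556.238 = 23.585 m/s.

No — it strikes the obstacle at 23.6 m/s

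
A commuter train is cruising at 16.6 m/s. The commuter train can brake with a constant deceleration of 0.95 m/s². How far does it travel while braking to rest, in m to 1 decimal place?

Braking distance = v²/(2a) = 16.6000² / (2 × 0.950) = 275.560 / 1.900 = 145.032 m.

Braking distance ≈ 145.0 m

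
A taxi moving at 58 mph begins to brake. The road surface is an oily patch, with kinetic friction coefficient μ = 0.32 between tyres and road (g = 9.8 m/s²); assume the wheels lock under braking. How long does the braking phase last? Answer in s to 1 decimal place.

Braking time ≈ 8.3 s

58 mph × 0.44704 = 25.9283 m/s.
a = μg = 0.32 × 9.8 = 3.136 m/s².
Braking time = v/a = 25.9283 / 3.136 = 8.268 s.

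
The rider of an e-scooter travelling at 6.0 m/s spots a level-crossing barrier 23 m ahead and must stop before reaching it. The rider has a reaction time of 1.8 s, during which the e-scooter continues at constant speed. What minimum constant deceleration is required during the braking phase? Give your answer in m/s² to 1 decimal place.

Distance covered during reaction = 6.0000 × 1.8 = 10.800 m.
Distance available for braking: 23 − 10.800 = 12.200 m.
v² = 2a·d ⇒ a = v²/(2d) = 6.0000² / (2 × 12.200) = 36.000 / 24.400 = 1.4754 m/s².

Required deceleration ≈ 1.5 m/s²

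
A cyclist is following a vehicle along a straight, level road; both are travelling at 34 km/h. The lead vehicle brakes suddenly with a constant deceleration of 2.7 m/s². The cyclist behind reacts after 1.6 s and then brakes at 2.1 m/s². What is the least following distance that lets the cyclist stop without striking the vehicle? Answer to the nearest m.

34 km/h ÷ 3.6 = 9.4444 m/s.
Leader travels v²/(2a_L) = 89.197 / 5.400 = 16.518 m before stopping.
Follower covers v·t_r = 9.4444 × 1.6 = 15.111 m while reacting, then v²/(2a_F) = 89.197 / 4.200 = 21.237 m while braking, for a total of 15.111 + 21.237 = 36.348 m.
Since a_F ≤ a_L and the follower starts braking later, the follower is never slower than the leader, so the closest approach is when both have stopped.
Minimum gap = 36.348 − 16.518 = 19.830 m.

Minimum gap ≈ 20 m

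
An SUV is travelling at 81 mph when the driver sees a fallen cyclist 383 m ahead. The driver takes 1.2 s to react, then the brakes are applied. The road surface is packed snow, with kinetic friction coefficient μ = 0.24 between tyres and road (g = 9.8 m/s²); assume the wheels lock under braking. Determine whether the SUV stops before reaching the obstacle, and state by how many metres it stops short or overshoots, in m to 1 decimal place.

81 mph × 0.44704 = 36.2102 m/s.
a = μg = 0.24 × 9.8 = 2.352 m/s².
Reaction distance = 36.2102 × 1.2 = 43.452 m.
Braking distance = v²/(2a) = 1311.179 / 4.704 = 278.737 m.
Total stopping distance = 43.452 + 278.737 = 322.189 m, vs 383 m available — it stops with 383 − 322.189 = 60.811 m to spare.

Yes — it stops 60.8 m short of the obstacle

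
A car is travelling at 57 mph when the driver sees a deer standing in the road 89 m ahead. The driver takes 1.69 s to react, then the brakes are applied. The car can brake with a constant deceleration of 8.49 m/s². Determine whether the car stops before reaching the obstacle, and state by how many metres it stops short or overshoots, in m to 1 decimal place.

Yes — it stops 7.7 m short of the obstacle

57 mph × 0.44704 = 25.4813 m/s.
Reaction distance = 25.4813 × 1.69 = 43.063 m.
Braking distance = v²/(2a) = 649.297 / 16.980 = 38.239 m.
Total stopping distance = 43.063 + 38.239 = 81.302 m, vs 89 m available — it stops with 89 − 81.302 = 7.698 m to spare.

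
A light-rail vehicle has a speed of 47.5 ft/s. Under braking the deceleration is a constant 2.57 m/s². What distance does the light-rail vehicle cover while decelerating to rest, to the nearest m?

47.5 ft/s × 0.3048 = 14.4780 m/s.
Braking distance = v²/(2a) = 14.4780² / (2 × 2.570) = 209.612 / 5.140 = 40.781 m.

Braking distance ≈ 41 m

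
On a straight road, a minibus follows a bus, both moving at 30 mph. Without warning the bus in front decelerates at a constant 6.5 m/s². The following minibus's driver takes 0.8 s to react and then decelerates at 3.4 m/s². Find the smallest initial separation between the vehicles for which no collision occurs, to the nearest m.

Minimum gap ≈ 23 m

30 mph × 0.44704 = 13.4112 m/s.
Leader travels v²/(2a_L) = 179.860 / 13.000 = 13.835 m before stopping.
Follower covers v·t_r = 13.4112 × 0.8 = 10.729 m while reacting, then v²/(2a_F) = 179.860 / 6.800 = 26.450 m while braking, for a total of 10.729 + 26.450 = 37.179 m.
Since a_F ≤ a_L and the follower starts braking later, the follower is never slower than the leader, so the closest approach is when both have stopped.
Minimum gap = 37.179 − 13.835 = 23.344 m.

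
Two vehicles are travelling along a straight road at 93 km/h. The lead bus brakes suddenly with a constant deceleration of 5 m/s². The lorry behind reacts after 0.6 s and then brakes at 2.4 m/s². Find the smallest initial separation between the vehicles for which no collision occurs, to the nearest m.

Minimum gap ≈ 88 m

93 km/h ÷ 3.6 = 25.8333 m/s.
Leader travels v²/(2a_L) = 667.359 / 10.000 = 66.736 m before stopping.
Follower covers v·t_r = 25.8333 × 0.6 = 15.500 m while reacting, then v²/(2a_F) = 667.359 / 4.800 = 139.033 m while braking, for a total of 15.500 + 139.033 = 154.533 m.
Since a_F ≤ a_L and the follower starts braking later, the follower is never slower than the leader, so the closest approach is when both have stopped.
Minimum gap = 154.533 − 66.736 = 87.797 m.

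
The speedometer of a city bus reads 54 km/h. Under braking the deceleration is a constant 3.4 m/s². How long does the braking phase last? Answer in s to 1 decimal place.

Braking time ≈ 4.4 s

54 km/h ÷ 3.6 = 15.0000 m/s.
Braking time = v/a = 15.0000 / 3.400 = 4.412 s.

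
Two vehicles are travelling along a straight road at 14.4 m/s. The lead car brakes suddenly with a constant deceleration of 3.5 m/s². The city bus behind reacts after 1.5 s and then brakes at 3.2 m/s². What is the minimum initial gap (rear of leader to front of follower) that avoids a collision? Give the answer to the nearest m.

Minimum gap ≈ 24 m

Leader travels v²/(2a_L) = 207.360 / 7.000 = 29.623 m before stopping.
Follower covers v·t_r = 14.4000 × 1.5 = 21.600 m while reacting, then v²/(2a_F) = 207.360 / 6.400 = 32.400 m while braking, for a total of 21.600 + 32.400 = 54.000 m.
Since a_F ≤ a_L and the follower starts braking later, the follower is never slower than the leader, so the closest approach is when both have stopped.
Minimum gap = 54.000 − 29.623 = 24.377 m.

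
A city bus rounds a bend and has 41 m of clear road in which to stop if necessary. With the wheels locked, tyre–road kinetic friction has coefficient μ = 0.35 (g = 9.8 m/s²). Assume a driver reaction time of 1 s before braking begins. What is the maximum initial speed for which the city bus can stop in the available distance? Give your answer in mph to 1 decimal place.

a = μg = 0.35 × 9.8 = 3.430 m/s².
Stopping distance: v·t_r + v²/(2a) = 41 with t_r = 1 s and a = 3.430 m/s².
So v² + 6.860 v − 281.26 = 0.
Positive root: v = −a·t_r + √((a·t_r)² + 2a·d) = −3.430 + √(11.765 + 281.26) = 13.6880 m/s.
13.6880 m/s ÷ 0.44704 = 30.619 mph.

Maximum speed ≈ 30.6 mph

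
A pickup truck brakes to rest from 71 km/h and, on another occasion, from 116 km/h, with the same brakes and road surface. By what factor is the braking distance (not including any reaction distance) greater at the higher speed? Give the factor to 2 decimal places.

Braking distance d = v²/(2a), so with a fixed, d ∝ v².
Factor = (116/71)² = 1.6338² = 2.6693.

Factor ≈ 2.67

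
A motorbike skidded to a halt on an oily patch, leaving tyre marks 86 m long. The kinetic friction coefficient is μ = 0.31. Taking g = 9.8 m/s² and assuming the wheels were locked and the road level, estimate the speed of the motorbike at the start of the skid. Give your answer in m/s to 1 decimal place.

Deceleration a = μg = 0.31 × 9.8 = 3.038 m/s².
v = √(2a·d) = √(2 × 3.038 × 86) = √522.536 = 22.8590 m/s.

Initial speed ≈ 22.9 m/s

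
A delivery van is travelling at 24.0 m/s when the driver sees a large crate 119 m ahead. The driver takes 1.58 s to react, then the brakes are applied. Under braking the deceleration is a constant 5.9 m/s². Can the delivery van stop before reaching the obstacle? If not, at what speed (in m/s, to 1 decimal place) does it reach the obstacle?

Yes — it stops about 32.3 m short of the obstacle, so it never reaches it

Reaction distance = 24.0000 × 1.58 = 37.920 m.
Braking distance = v²/(2a) = 576.000 / 11.800 = 48.814 m.
Total stopping distance = 37.920 + 48.814 = 86.734 m, vs 119 m available — it stops with 119 − 86.734 = 32.266 m to spare.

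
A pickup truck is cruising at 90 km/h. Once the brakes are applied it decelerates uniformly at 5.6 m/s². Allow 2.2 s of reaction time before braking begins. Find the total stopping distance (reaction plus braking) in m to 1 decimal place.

Total stopping distance ≈ 110.8 m

90 km/h ÷ 3.6 = 25.0000 m/s.
Reaction distance = v·t_r = 25.0000 × 2.2 = 55.000 m.
Braking distance = v²/(2a) = 25.0000² / (2 × 5.600) = 625.000 / 11.200 = 55.804 m.
Total = 55.000 + 55.804 = 110.804 m.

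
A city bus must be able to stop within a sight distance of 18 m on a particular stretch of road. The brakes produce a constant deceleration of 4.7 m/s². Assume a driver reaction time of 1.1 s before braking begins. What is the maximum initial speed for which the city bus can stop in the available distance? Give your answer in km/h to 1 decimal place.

Maximum speed ≈ 31.8 km/h

Stopping distance: v·t_r + v²/(2a) = 18 with t_r = 1.1 s and a = 4.700 m/s².
So v² + 10.340 v − 169.20 = 0.
Positive root: v = −a·t_r + √((a·t_r)² + 2a·d) = −5.170 + √(26.729 + 169.20) = 8.8275 m/s.
8.8275 m/s × 3.6 = 31.779 km/h.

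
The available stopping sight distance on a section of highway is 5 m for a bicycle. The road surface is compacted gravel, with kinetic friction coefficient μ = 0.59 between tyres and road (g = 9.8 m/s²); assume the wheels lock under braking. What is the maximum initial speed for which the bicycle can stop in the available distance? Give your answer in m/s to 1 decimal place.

Maximum speed ≈ 7.6 m/s

a = μg = 0.59 × 9.8 = 5.782 m/s².
v²/(2a) = d ⇒ v = √(2 × 5.782 × 5) = √57.82 = 7.6039 m/s.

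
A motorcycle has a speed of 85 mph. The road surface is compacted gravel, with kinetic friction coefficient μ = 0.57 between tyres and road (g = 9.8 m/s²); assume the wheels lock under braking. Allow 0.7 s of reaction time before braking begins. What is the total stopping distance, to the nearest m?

85 mph × 0.44704 = 37.9984 m/s.
a = μg = 0.57 × 9.8 = 5.586 m/s².
Reaction distance = v·t_r = 37.9984 × 0.7 = 26.599 m.
Braking distance = v²/(2a) = 37.9984² / (2 × 5.586) = 1443.878 / 11.172 = 129.241 m.
Total = 26.599 + 129.241 = 155.840 m.

Total stopping distance ≈ 156 m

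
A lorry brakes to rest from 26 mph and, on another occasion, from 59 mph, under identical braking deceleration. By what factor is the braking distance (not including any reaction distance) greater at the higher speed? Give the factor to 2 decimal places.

Braking distance d = v²/(2a), so with a fixed, d ∝ v².
Factor = (59/26)² = 2.2692² = 5.1493.

Factor ≈ 5.15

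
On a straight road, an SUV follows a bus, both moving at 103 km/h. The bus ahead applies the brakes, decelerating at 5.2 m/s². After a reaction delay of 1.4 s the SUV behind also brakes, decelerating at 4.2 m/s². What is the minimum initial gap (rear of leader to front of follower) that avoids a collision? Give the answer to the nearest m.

103 km/h ÷ 3.6 = 28.6111 m/s.
Leader travels v²/(2a_L) = 818.595 / 10.400 = 78.711 m before stopping.
Follower covers v·t_r = 28.6111 × 1.4 = 40.056 m while reacting, then v²/(2a_F) = 818.595 / 8.400 = 97.452 m while braking, for a total of 40.056 + 97.452 = 137.508 m.
Since a_F ≤ a_L and the follower starts braking later, the follower is never slower than the leader, so the closest approach is when both have stopped.
Minimum gap = 137.508 − 78.711 = 58.797 m.

Minimum gap ≈ 59 m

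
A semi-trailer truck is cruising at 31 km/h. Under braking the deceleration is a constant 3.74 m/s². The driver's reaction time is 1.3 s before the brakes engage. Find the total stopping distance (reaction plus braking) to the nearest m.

Total stopping distance ≈ 21 m

31 km/h ÷ 3.6 = 8.6111 m/s.
Reaction distance = v·t_r = 8.6111 × 1.3 = 11.194 m.
Braking distance = v²/(2a) = 8.6111² / (2 × 3.740) = 74.151 / 7.480 = 9.913 m.
Total = 11.194 + 9.913 = 21.107 m.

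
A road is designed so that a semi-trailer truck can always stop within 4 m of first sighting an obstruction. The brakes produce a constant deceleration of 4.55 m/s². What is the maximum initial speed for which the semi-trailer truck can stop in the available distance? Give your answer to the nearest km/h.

v²/(2a) = d ⇒ v = √(2 × 4.550 × 4) = √36.40 = 6.0332 m/s.
6.0332 m/s × 3.6 = 21.720 km/h.

Maximum speed ≈ 22 km/h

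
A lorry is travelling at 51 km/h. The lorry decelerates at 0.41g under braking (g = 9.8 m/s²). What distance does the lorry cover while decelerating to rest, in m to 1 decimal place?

51 km/h ÷ 3.6 = 14.1667 m/s.
a = 0.41 × 9.8 = 4.018 m/s².
Braking distance = v²/(2a) = 14.1667² / (2 × 4.018) = 200.695 / 8.036 = 24.974 m.

Braking distance ≈ 25.0 m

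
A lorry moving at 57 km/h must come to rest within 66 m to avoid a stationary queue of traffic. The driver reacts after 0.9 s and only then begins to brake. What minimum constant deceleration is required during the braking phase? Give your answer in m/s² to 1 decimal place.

Required deceleration ≈ 2.4 m/s²

57 km/h ÷ 3.6 = 15.8333 m/s.
Distance covered during reaction = 15.8333 × 0.9 = 14.250 m.
Distance available for braking: 66 − 14.250 = 51.750 m.
v² = 2a·d ⇒ a = v²/(2d) = 15.8333² / (2 × 51.750) = 250.693 / 103.500 = 2.4222 m/s².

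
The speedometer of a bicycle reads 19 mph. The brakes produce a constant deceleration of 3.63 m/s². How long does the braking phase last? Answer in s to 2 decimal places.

19 mph × 0.44704 = 8.4938 m/s.
Braking time = v/a = 8.4938 / 3.630 = 2.340 s.

Braking time ≈ 2.34 s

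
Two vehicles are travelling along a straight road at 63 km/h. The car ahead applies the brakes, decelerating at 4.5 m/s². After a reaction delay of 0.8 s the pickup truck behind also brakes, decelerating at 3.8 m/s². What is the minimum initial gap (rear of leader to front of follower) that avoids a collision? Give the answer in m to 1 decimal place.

Minimum gap ≈ 20.3 m

63 km/h ÷ 3.6 = 17.5000 m/s.
Leader travels v²/(2a_L) = 306.250 / 9.000 = 34.028 m before stopping.
Follower covers v·t_r = 17.5000 × 0.8 = 14.000 m while reacting, then v²/(2a_F) = 306.250 / 7.600 = 40.296 m while braking, for a total of 14.000 + 40.296 = 54.296 m.
Since a_F ≤ a_L and the follower starts braking later, the follower is never slower than the leader, so the closest approach is when both have stopped.
Minimum gap = 54.296 − 34.028 = 20.268 m.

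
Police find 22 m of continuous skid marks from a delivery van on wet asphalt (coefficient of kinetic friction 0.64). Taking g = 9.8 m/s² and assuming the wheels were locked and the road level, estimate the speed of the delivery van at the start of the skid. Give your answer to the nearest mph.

Initial speed ≈ 37 mph

Deceleration a = μg = 0.64 × 9.8 = 6.272 m/s².
v = √(2a·d) = √(2 × 6.272 × 22) = √275.968 = 16.6123 m/s.
= 16.6123 ÷ 0.44704 = 37.161 mph.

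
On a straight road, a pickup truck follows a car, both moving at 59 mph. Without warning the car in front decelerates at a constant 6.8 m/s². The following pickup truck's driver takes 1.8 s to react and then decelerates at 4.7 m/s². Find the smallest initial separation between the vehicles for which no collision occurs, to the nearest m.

59 mph × 0.44704 = 26.3754 m/s.
Leader travels v²/(2a_L) = 695.662 / 13.600 = 51.152 m before stopping.
Follower covers v·t_r = 26.3754 × 1.8 = 47.476 m while reacting, then v²/(2a_F) = 695.662 / 9.400 = 74.007 m while braking, for a total of 47.476 + 74.007 = 121.483 m.
Since a_F ≤ a_L and the follower starts braking later, the follower is never slower than the leader, so the closest approach is when both have stopped.
Minimum gap = 121.483 − 51.152 = 70.331 m.

Minimum gap ≈ 70 m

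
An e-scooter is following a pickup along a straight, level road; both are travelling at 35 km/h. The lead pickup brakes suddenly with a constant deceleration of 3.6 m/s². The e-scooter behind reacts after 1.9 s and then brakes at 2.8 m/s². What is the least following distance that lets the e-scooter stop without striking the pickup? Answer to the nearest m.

35 km/h ÷ 3.6 = 9.7222 m/s.
Leader travels v²/(2a_L) = 94.521 / 7.200 = 13.128 m before stopping.
Follower covers v·t_r = 9.7222 × 1.9 = 18.472 m while reacting, then v²/(2a_F) = 94.521 / 5.600 = 16.879 m while braking, for a total of 18.472 + 16.879 = 35.351 m.
Since a_F ≤ a_L and the follower starts braking later, the follower is never slower than the leader, so the closest approach is when both have stopped.
Minimum gap = 35.351 − 13.128 = 22.223 m.

Minimum gap ≈ 22 m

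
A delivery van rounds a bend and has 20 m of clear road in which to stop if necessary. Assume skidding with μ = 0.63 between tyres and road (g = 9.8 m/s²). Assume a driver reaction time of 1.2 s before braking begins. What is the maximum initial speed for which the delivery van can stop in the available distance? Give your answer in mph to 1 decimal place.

Maximum speed ≈ 22.3 mph

a = μg = 0.63 × 9.8 = 6.174 m/s².
Stopping distance: v·t_r + v²/(2a) = 20 with t_r = 1.2 s and a = 6.174 m/s².
So v² + 14.818 v − 246.96 = 0.
Positive root: v = −a·t_r + √((a·t_r)² + 2a·d) = −7.409 + √(54.893 + 246.96) = 9.9649 m/s.
9.9649 m/s ÷ 0.44704 = 22.291 mph.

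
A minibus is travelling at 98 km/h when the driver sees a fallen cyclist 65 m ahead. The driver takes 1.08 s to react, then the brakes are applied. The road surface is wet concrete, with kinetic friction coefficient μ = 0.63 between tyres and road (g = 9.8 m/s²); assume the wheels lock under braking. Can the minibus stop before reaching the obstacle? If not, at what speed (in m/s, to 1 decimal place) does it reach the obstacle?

98 km/h ÷ 3.6 = 27.2222 m/s.
a = μg = 0.63 × 9.8 = 6.174 m/s².
Reaction distance = 27.2222 × 1.08 = 29.400 m.
Braking distance needed to stop: v²/(2a) = 741.048 / 12.348 = 60.014 m, so total needed = 29.400 + 60.014 = 89.414 m > 65 m — it cannot stop.
Distance remaining when braking begins: 65 − 29.400 = 35.600 m.
v² = v₀² − 2a·d = 741.048 − 2 × 6.174 × 35.600 = 301.459 m²/s².
v = √301.459 = 17.363 m/s.

No — it strikes the obstacle at 17.4 m/s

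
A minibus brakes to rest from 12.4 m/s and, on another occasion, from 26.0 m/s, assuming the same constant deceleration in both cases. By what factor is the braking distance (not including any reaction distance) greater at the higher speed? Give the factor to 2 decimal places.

Braking distance d = v²/(2a), so with a fixed, d ∝ v².
Factor = (26.0/12.4)² = 2.0968² = 4.3966.

Factor ≈ 4.40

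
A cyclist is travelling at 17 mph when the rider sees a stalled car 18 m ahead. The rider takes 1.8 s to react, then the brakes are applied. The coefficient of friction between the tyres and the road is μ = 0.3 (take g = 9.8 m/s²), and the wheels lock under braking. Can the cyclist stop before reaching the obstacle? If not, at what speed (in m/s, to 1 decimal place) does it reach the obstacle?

17 mph × 0.44704 = 7.5997 m/s.
a = μg = 0.3 × 9.8 = 2.940 m/s².
Reaction distance = 7.5997 × 1.8 = 13.679 m.
Braking distance needed to stop: v²/(2a) = 57.755 / 5.880 = 9.822 m, so total needed = 13.679 + 9.822 = 23.501 m > 18 m — it cannot stop.
Distance remaining when braking begins: 18 − 13.679 = 4.321 m.
v² = v₀² − 2a·d = 57.755 − 2 × 2.940 × 4.321 = 32.348 m²/s².
v = √32.348 = 5.688 m/s.

No — it strikes the obstacle at 5.7 m/s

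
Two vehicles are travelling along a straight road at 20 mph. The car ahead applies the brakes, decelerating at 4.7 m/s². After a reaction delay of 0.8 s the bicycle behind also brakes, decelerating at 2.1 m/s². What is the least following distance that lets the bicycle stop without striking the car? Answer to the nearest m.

Minimum gap ≈ 18 m

20 mph × 0.44704 = 8.9408 m/s.
Leader travels v²/(2a_L) = 79.938 / 9.400 = 8.504 m before stopping.
Follower covers v·t_r = 8.9408 × 0.8 = 7.153 m while reacting, then v²/(2a_F) = 79.938 / 4.200 = 19.033 m while braking, for a total of 7.153 + 19.033 = 26.186 m.
Since a_F ≤ a_L and the follower starts braking later, the follower is never slower than the leader, so the closest approach is when both have stopped.
Minimum gap = 26.186 − 8.504 = 17.682 m.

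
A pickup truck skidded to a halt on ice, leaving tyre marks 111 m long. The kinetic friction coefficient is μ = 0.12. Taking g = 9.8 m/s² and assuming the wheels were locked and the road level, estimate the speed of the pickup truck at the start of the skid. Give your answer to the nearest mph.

Deceleration a = μg = 0.12 × 9.8 = 1.176 m/s².
v = √(2a·d) = √(2 × 1.176 × 111) = √261.072 = 16.1577 m/s.
= 16.1577 ÷ 0.44704 = 36.144 mph.

Initial speed ≈ 36 mph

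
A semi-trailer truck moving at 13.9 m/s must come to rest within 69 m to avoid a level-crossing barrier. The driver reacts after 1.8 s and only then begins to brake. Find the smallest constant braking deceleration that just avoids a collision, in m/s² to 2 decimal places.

Required deceleration ≈ 2.20 m/s²

Distance covered during reaction = 13.9000 × 1.8 = 25.020 m.
Distance available for braking: 69 − 25.020 = 43.980 m.
v² = 2a·d ⇒ a = v²/(2d) = 13.9000² / (2 × 43.980) = 193.210 / 87.960 = 2.1966 m/s².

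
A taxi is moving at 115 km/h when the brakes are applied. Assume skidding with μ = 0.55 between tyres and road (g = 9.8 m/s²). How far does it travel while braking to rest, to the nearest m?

115 km/h ÷ 3.6 = 31.9444 m/s.
a = μg = 0.55 × 9.8 = 5.390 m/s².
Braking distance = v²/(2a) = 31.9444² / (2 × 5.390) = 1020.445 / 10.780 = 94.661 m.

Braking distance ≈ 95 m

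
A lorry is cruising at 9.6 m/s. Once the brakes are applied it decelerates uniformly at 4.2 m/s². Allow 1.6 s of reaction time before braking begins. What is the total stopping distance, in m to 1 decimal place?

Reaction distance = v·t_r = 9.6000 × 1.6 = 15.360 m.
Braking distance = v²/(2a) = 9.6000² / (2 × 4.200) = 92.160 / 8.400 = 10.971 m.
Total = 15.360 + 10.971 = 26.331 m.

Total stopping distance ≈ 26.3 m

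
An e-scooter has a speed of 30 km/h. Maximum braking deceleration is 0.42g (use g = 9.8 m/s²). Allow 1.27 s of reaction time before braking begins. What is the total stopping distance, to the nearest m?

30 km/h ÷ 3.6 = 8.3333 m/s.
a = 0.42 × 9.8 = 4.116 m/s².
Reaction distance = v·t_r = 8.3333 × 1.27 = 10.583 m.
Braking distance = v²/(2a) = 8.3333² / (2 × 4.116) = 69.444 / 8.232 = 8.436 m.
Total = 10.583 + 8.436 = 19.019 m.

Total stopping distance ≈ 19 m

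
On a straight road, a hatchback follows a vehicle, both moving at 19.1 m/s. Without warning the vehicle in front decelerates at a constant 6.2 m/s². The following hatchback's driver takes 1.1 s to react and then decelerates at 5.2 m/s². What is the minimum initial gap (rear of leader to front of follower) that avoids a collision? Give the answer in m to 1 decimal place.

Leader travels v²/(2a_L) = 364.810 / 12.400 = 29.420 m before stopping.
Follower covers v·t_r = 19.1000 × 1.1 = 21.010 m while reacting, then v²/(2a_F) = 364.810 / 10.400 = 35.078 m while braking, for a total of 21.010 + 35.078 = 56.088 m.
Since a_F ≤ a_L and the follower starts braking later, the follower is never slower than the leader, so the closest approach is when both have stopped.
Minimum gap = 56.088 − 29.420 = 26.668 m.

Minimum gap ≈ 26.7 m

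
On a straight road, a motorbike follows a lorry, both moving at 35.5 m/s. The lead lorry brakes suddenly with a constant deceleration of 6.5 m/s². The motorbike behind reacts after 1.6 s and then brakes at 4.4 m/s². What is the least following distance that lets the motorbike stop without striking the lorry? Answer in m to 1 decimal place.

Minimum gap ≈ 103.1 m

Leader travels v²/(2a_L) = 1260.250 / 13.000 = 96.942 m before stopping.
Follower covers v·t_r = 35.5000 × 1.6 = 56.800 m while reacting, then v²/(2a_F) = 1260.250 / 8.800 = 143.210 m while braking, for a total of 56.800 + 143.210 = 200.010 m.
Since a_F ≤ a_L and the follower starts braking later, the follower is never slower than the leader, so the closest approach is when both have stopped.
Minimum gap = 200.010 − 96.942 = 103.068 m.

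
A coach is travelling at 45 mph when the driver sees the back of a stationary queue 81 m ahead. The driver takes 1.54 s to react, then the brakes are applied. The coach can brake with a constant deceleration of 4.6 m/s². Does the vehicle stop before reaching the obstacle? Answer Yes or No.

Yes

45 mph × 0.44704 = 20.1168 m/s.
Reaction distance = 20.1168 × 1.54 = 30.980 m.
Braking distance = v²/(2a) = 404.686 / 9.200 = 43.988 m.
Total stopping distance = 30.980 + 43.988 = 74.968 m, vs 81 m available — it stops with 81 − 74.968 = 6.032 m to spare.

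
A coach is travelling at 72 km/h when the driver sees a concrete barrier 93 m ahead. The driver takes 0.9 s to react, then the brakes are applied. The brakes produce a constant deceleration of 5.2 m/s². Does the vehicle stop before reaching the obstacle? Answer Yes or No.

72 km/h ÷ 3.6 = 20.0000 m/s.
Reaction distance = 20.0000 × 0.9 = 18.000 m.
Braking distance = v²/(2a) = 400.000 / 10.400 = 38.462 m.
Total stopping distance = 18.000 + 38.462 = 56.462 m, vs 93 m available — it stops with 93 − 56.462 = 36.538 m to spare.

Yes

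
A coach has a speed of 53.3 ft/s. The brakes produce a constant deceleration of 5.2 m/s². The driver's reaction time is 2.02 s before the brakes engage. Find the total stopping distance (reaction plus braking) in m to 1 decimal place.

Total stopping distance ≈ 58.2 m

53.3 ft/s × 0.3048 = 16.2458 m/s.
Reaction distance = v·t_r = 16.2458 × 2.02 = 32.817 m.
Braking distance = v²/(2a) = 16.2458² / (2 × 5.200) = 263.926 / 10.400 = 25.377 m.
Total = 32.817 + 25.377 = 58.194 m.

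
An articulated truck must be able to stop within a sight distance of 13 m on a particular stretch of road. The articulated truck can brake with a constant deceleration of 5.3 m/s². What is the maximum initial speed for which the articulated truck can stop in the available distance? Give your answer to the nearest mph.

Maximum speed ≈ 26 mph

v²/(2a) = d ⇒ v = √(2 × 5.300 × 13) = √137.80 = 11.7388 m/s.
11.7388 m/s ÷ 0.44704 = 26.259 mph.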